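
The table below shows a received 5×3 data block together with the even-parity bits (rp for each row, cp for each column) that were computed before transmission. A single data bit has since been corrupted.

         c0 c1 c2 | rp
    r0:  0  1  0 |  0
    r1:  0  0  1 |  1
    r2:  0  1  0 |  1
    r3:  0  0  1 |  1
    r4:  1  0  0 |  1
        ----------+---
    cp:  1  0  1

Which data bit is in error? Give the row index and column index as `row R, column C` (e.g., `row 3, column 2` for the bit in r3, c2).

Recompute each row's even parity and compare to rp:
  r0: data parity 1, sent rp 0 → mismatch
  r1: data parity 1, sent rp 1 → ok
  r2: data parity 1, sent rp 1 → ok
  r3: data parity 1, sent rp 1 → ok
  r4: data parity 1, sent rp 1 → ok
Recompute each column's even parity and compare to cp:
  c0: data parity 1, sent cp 1 → ok
  c1: data parity 0, sent cp 0 → ok
  c2: data parity 0, sent cp 1 → mismatch
Exactly one row (r0) and one column (c2) fail → the flipped bit is at their intersection.

row 0, column 2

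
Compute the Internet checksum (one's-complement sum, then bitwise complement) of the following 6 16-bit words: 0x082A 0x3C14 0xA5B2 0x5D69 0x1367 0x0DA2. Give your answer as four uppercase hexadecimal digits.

One's-complement addition (fold any carry out of bit 15 back into bit 0):
  0x082A + 0x3C14 = 0x0443E
  0x443E + 0xA5B2 = 0x0E9F0
  0xE9F0 + 0x5D69 = 0x14759 → wrap carry → 0x475A
  0x475A + 0x1367 = 0x05AC1
  0x5AC1 + 0x0DA2 = 0x06863
One's-complement sum = 0x6863.
Checksum = ~0x6863 & 0xFFFF = 0x979C.

979C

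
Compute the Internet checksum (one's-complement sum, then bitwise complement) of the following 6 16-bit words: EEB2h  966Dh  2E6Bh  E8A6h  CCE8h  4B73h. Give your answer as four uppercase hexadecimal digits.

4B71

One's-complement addition (fold any carry out of bit 15 back into bit 0):
  0xEEB2 + 0x966D = 0x1851F → wrap carry → 0x8520
  0x8520 + 0x2E6B = 0x0B38B
  0xB38B + 0xE8A6 = 0x19C31 → wrap carry → 0x9C32
  0x9C32 + 0xCCE8 = 0x1691A → wrap carry → 0x691B
  0x691B + 0x4B73 = 0x0B48E
One's-complement sum = 0xB48E.
Checksum = ~0xB48E & 0xFFFF = 0x4B71.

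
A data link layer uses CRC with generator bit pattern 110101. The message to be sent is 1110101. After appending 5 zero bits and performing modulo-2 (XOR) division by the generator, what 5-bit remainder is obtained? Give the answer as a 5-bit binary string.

01110

Append 5 zeros: 111010100000. Divide by 110101 (XOR where the leading bit is 1):
  pos 0: 111010 XOR 110101 = 001111
  pos 2: 111110 XOR 110101 = 001011
  pos 4: 101100 XOR 110101 = 011001
  pos 5: 110010 XOR 110101 = 000111
Remainder (last 5 bits) = 01110. This is the CRC / FCS.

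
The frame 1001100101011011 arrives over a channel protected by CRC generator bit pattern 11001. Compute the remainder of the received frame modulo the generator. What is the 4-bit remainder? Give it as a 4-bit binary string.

1100

Modulo-2 division of 1001100101011011 by 11001:
  pos 0: 10011 XOR 11001 = 01010
  pos 1: 10100 XOR 11001 = 01101
  pos 2: 11010 XOR 11001 = 00011
  pos 5: 11101 XOR 11001 = 00100
  pos 7: 10001 XOR 11001 = 01000
  pos 8: 10001 XOR 11001 = 01000
  pos 9: 10000 XOR 11001 = 01001
  pos 10: 10011 XOR 11001 = 01010
  pos 11: 10101 XOR 11001 = 01100
Remainder = 1100 (nonzero — an error is detected).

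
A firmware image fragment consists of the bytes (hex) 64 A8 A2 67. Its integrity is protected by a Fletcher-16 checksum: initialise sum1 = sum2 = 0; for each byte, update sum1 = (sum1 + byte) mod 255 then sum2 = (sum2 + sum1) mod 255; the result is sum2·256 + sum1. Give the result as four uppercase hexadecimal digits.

3817

Running sums (mod 255):
  after byte 0 (64): sum1=100, sum2=100
  after byte 1 (A8): sum1=13, sum2=113
  after byte 2 (A2): sum1=175, sum2=33
  after byte 3 (67): sum1=23, sum2=56
Checksum = sum2·256 + sum1 = 56·256 + 23 = 14359 = 0x3817.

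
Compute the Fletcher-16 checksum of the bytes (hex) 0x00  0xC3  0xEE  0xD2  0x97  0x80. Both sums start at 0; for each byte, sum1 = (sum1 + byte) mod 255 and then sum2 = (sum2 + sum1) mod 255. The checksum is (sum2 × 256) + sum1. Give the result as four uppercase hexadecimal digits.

B69D

Running sums (mod 255):
  after byte 0 (0x00): sum1=0, sum2=0
  after byte 1 (0xC3): sum1=195, sum2=195
  after byte 2 (0xEE): sum1=178, sum2=118
  after byte 3 (0xD2): sum1=133, sum2=251
  after byte 4 (0x97): sum1=29, sum2=25
  after byte 5 (0x80): sum1=157, sum2=182
Checksum = sum2·256 + sum1 = 182·256 + 157 = 46749 = 0xB69D.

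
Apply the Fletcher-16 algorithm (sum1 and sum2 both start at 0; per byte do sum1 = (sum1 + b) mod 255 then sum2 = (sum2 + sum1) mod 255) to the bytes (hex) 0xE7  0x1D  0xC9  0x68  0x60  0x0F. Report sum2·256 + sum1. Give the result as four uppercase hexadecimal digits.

Running sums (mod 255):
  after byte 0 (0xE7): sum1=231, sum2=231
  after byte 1 (0x1D): sum1=5, sum2=236
  after byte 2 (0xC9): sum1=206, sum2=187
  after byte 3 (0x68): sum1=55, sum2=242
  after byte 4 (0x60): sum1=151, sum2=138
  after byte 5 (0x0F): sum1=166, sum2=49
Checksum = sum2·256 + sum1 = 49·256 + 166 = 12710 = 0x31A6.

31A6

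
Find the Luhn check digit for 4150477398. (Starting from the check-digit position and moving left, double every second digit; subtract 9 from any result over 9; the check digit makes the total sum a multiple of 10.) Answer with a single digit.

Partial digits right→left: 8 9 3 7 7 4 0 5 1 4
Double every second digit counting from the check-digit position (so the 1st, 3rd, 5th, ... of the partial from the right).
  doubled (with −9 where >9): 7 6 5 0 2 → sum 20
  kept as-is: 9 7 4 5 4 → sum 29
Total = 20 + 29 = 49.
Check digit = (10 − (49 mod 10)) mod 10 = 1.

1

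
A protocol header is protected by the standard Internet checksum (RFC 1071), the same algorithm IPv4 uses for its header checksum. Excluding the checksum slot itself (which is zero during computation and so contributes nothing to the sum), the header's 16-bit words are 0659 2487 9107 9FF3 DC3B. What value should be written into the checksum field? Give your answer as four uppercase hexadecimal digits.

C7E8

One's-complement addition (fold any carry out of bit 15 back into bit 0):
  0x0659 + 0x2487 = 0x02AE0
  0x2AE0 + 0x9107 = 0x0BBE7
  0xBBE7 + 0x9FF3 = 0x15BDA → wrap carry → 0x5BDB
  0x5BDB + 0xDC3B = 0x13816 → wrap carry → 0x3817
One's-complement sum = 0x3817.
Checksum = ~0x3817 & 0xFFFF = 0xC7E8.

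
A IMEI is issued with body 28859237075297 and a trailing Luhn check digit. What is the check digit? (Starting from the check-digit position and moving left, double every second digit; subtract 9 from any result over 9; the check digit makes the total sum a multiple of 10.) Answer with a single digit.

3

Partial digits right→left: 7 9 2 5 7 0 7 3 2 9 5 8 8 2
Double every second digit counting from the check-digit position (so the 1st, 3rd, 5th, ... of the partial from the right).
  doubled (with −9 where >9): 5 4 5 5 4 1 7 → sum 31
  kept as-is: 9 5 0 3 9 8 2 → sum 36
Total = 31 + 36 = 67.
Check digit = (10 − (67 mod 10)) mod 10 = 3.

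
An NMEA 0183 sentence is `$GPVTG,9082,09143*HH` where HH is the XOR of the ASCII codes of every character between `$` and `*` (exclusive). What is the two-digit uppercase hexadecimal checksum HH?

6E

XOR the ASCII codes of the payload characters:
  'G' = 0x47 → acc = 0x47
  'P' = 0x50 → acc = 0x17
  'V' = 0x56 → acc = 0x41
  'T' = 0x54 → acc = 0x15
  'G' = 0x47 → acc = 0x52
  ',' = 0x2C → acc = 0x7E
  '9' = 0x39 → acc = 0x47
  '0' = 0x30 → acc = 0x77
  '8' = 0x38 → acc = 0x4F
  '2' = 0x32 → acc = 0x7D
  ',' = 0x2C → acc = 0x51
  '0' = 0x30 → acc = 0x61
  '9' = 0x39 → acc = 0x58
  '1' = 0x31 → acc = 0x69
  '4' = 0x34 → acc = 0x5D
  '3' = 0x33 → acc = 0x6E
Checksum = 0x6E.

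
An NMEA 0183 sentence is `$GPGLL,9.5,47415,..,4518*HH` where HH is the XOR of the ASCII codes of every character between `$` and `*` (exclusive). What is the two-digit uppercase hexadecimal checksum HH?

49

XOR the ASCII codes of the payload characters:
  'G' = 0x47 → acc = 0x47
  'P' = 0x50 → acc = 0x17
  'G' = 0x47 → acc = 0x50
  'L' = 0x4C → acc = 0x1C
  'L' = 0x4C → acc = 0x50
  ',' = 0x2C → acc = 0x7C
  '9' = 0x39 → acc = 0x45
  '.' = 0x2E → acc = 0x6B
  '5' = 0x35 → acc = 0x5E
  ',' = 0x2C → acc = 0x72
  '4' = 0x34 → acc = 0x46
  '7' = 0x37 → acc = 0x71
  '4' = 0x34 → acc = 0x45
  '1' = 0x31 → acc = 0x74
  '5' = 0x35 → acc = 0x41
  ',' = 0x2C → acc = 0x6D
  '.' = 0x2E → acc = 0x43
  '.' = 0x2E → acc = 0x6D
  ',' = 0x2C → acc = 0x41
  '4' = 0x34 → acc = 0x75
  '5' = 0x35 → acc = 0x40
  '1' = 0x31 → acc = 0x71
  '8' = 0x38 → acc = 0x49
Checksum = 0x49.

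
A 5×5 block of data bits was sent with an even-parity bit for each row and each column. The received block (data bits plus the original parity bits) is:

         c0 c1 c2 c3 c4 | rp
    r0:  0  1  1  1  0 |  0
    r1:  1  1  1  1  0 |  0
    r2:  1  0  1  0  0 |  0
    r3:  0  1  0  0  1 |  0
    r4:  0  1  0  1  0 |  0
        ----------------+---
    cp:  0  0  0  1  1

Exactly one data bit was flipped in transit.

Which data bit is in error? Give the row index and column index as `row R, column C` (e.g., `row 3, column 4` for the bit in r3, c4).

row 0, column 2

Recompute each row's even parity and compare to rp:
  r0: data parity 1, sent rp 0 → mismatch
  r1: data parity 0, sent rp 0 → ok
  r2: data parity 0, sent rp 0 → ok
  r3: data parity 0, sent rp 0 → ok
  r4: data parity 0, sent rp 0 → ok
Recompute each column's even parity and compare to cp:
  c0: data parity 0, sent cp 0 → ok
  c1: data parity 0, sent cp 0 → ok
  c2: data parity 1, sent cp 0 → mismatch
  c3: data parity 1, sent cp 1 → ok
  c4: data parity 1, sent cp 1 → ok
Exactly one row (r0) and one column (c2) fail → the flipped bit is at their intersection.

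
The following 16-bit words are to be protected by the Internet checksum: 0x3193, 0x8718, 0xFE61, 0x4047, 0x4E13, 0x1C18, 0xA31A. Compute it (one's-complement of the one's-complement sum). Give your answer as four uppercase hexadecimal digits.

One's-complement addition (fold any carry out of bit 15 back into bit 0):
  0x3193 + 0x8718 = 0x0B8AB
  0xB8AB + 0xFE61 = 0x1B70C → wrap carry → 0xB70D
  0xB70D + 0x4047 = 0x0F754
  0xF754 + 0x4E13 = 0x14567 → wrap carry → 0x4568
  0x4568 + 0x1C18 = 0x06180
  0x6180 + 0xA31A = 0x1049A → wrap carry → 0x049B
One's-complement sum = 0x049B.
Checksum = ~0x049B & 0xFFFF = 0xFB64.

FB64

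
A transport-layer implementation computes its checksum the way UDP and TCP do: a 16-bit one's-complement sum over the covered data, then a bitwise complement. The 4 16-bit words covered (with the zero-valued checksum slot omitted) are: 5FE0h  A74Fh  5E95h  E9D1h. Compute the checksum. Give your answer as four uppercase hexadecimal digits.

One's-complement addition (fold any carry out of bit 15 back into bit 0):
  0x5FE0 + 0xA74F = 0x1072F → wrap carry → 0x0730
  0x0730 + 0x5E95 = 0x065C5
  0x65C5 + 0xE9D1 = 0x14F96 → wrap carry → 0x4F97
One's-complement sum = 0x4F97.
Checksum = ~0x4F97 & 0xFFFF = 0xB068.

B068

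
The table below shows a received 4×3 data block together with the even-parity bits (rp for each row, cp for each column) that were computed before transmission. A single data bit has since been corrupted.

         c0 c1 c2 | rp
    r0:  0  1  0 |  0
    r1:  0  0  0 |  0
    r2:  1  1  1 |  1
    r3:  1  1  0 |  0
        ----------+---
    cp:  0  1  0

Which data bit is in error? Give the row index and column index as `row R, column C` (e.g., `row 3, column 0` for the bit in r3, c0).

row 0, column 2

Recompute each row's even parity and compare to rp:
  r0: data parity 1, sent rp 0 → mismatch
  r1: data parity 0, sent rp 0 → ok
  r2: data parity 1, sent rp 1 → ok
  r3: data parity 0, sent rp 0 → ok
Recompute each column's even parity and compare to cp:
  c0: data parity 0, sent cp 0 → ok
  c1: data parity 1, sent cp 1 → ok
  c2: data parity 1, sent cp 0 → mismatch
Exactly one row (r0) and one column (c2) fail → the flipped bit is at their intersection.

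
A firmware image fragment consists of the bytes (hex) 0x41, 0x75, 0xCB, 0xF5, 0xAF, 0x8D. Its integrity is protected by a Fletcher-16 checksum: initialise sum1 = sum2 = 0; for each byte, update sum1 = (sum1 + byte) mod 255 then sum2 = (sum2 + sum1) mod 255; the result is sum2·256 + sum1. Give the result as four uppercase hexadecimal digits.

D0B5

Running sums (mod 255):
  after byte 0 (0x41): sum1=65, sum2=65
  after byte 1 (0x75): sum1=182, sum2=247
  after byte 2 (0xCB): sum1=130, sum2=122
  after byte 3 (0xF5): sum1=120, sum2=242
  after byte 4 (0xAF): sum1=40, sum2=27
  after byte 5 (0x8D): sum1=181, sum2=208
Checksum = sum2·256 + sum1 = 208·256 + 181 = 53429 = 0xD0B5.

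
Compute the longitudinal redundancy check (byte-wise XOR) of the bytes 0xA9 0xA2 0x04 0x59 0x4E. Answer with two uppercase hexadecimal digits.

XOR the bytes together:
  start with 0xA9
  0xA9 ⊕ 0xA2 = 0x0B
  0x0B ⊕ 0x04 = 0x0F
  0x0F ⊕ 0x59 = 0x56
  0x56 ⊕ 0x4E = 0x18

18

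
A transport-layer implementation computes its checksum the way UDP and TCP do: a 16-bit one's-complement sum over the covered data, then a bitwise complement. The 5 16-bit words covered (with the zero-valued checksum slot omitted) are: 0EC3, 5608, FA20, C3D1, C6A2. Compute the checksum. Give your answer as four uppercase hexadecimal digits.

169F

One's-complement addition (fold any carry out of bit 15 back into bit 0):
  0x0EC3 + 0x5608 = 0x064CB
  0x64CB + 0xFA20 = 0x15EEB → wrap carry → 0x5EEC
  0x5EEC + 0xC3D1 = 0x122BD → wrap carry → 0x22BE
  0x22BE + 0xC6A2 = 0x0E960
One's-complement sum = 0xE960.
Checksum = ~0xE960 & 0xFFFF = 0x169F.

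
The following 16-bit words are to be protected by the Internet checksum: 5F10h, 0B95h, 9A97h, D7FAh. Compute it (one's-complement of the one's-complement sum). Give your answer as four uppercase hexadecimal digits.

22C8

One's-complement addition (fold any carry out of bit 15 back into bit 0):
  0x5F10 + 0x0B95 = 0x06AA5
  0x6AA5 + 0x9A97 = 0x1053C → wrap carry → 0x053D
  0x053D + 0xD7FA = 0x0DD37
One's-complement sum = 0xDD37.
Checksum = ~0xDD37 & 0xFFFF = 0x22C8.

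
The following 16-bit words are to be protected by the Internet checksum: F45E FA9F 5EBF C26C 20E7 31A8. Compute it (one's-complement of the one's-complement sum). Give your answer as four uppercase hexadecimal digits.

One's-complement addition (fold any carry out of bit 15 back into bit 0):
  0xF45E + 0xFA9F = 0x1EEFD → wrap carry → 0xEEFE
  0xEEFE + 0x5EBF = 0x14DBD → wrap carry → 0x4DBE
  0x4DBE + 0xC26C = 0x1102A → wrap carry → 0x102B
  0x102B + 0x20E7 = 0x03112
  0x3112 + 0x31A8 = 0x062BA
One's-complement sum = 0x62BA.
Checksum = ~0x62BA & 0xFFFF = 0x9D45.

9D45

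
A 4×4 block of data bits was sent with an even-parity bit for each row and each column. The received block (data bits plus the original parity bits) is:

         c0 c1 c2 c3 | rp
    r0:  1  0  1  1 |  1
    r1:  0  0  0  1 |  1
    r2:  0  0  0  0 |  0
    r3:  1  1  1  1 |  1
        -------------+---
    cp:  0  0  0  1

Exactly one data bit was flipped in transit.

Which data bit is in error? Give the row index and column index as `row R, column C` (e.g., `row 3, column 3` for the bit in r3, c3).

Recompute each row's even parity and compare to rp:
  r0: data parity 1, sent rp 1 → ok
  r1: data parity 1, sent rp 1 → ok
  r2: data parity 0, sent rp 0 → ok
  r3: data parity 0, sent rp 1 → mismatch
Recompute each column's even parity and compare to cp:
  c0: data parity 0, sent cp 0 → ok
  c1: data parity 1, sent cp 0 → mismatch
  c2: data parity 0, sent cp 0 → ok
  c3: data parity 1, sent cp 1 → ok
Exactly one row (r3) and one column (c1) fail → the flipped bit is at their intersection.

row 3, column 1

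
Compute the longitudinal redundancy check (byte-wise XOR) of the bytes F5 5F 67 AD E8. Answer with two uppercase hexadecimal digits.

XOR the bytes together:
  start with 0xF5
  0xF5 ⊕ 0x5F = 0xAA
  0xAA ⊕ 0x67 = 0xCD
  0xCD ⊕ 0xAD = 0x60
  0x60 ⊕ 0xE8 = 0x88

88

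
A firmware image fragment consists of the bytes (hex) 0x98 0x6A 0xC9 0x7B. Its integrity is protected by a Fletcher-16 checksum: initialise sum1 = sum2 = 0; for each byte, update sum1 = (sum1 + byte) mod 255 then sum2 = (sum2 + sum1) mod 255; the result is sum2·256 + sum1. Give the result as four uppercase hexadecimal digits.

B048

Running sums (mod 255):
  after byte 0 (0x98): sum1=152, sum2=152
  after byte 1 (0x6A): sum1=3, sum2=155
  after byte 2 (0xC9): sum1=204, sum2=104
  after byte 3 (0x7B): sum1=72, sum2=176
Checksum = sum2·256 + sum1 = 176·256 + 72 = 45128 = 0xB048.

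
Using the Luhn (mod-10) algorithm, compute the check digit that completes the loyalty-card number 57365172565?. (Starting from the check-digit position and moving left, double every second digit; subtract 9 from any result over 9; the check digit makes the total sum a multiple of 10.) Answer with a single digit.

Partial digits right→left: 5 6 5 2 7 1 5 6 3 7 5
Double every second digit counting from the check-digit position (so the 1st, 3rd, 5th, ... of the partial from the right).
  doubled (with −9 where >9): 1 1 5 1 6 1 → sum 15
  kept as-is: 6 2 1 6 7 → sum 22
Total = 15 + 22 = 37.
Check digit = (10 − (37 mod 10)) mod 10 = 3.

3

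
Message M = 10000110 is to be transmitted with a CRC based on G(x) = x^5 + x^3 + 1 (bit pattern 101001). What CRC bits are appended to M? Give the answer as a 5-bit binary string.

00001

Append 5 zeros: 1000011000000. Divide by 101001 (XOR where the leading bit is 1):
  pos 0: 100001 XOR 101001 = 001000
  pos 2: 100010 XOR 101001 = 001011
  pos 4: 101100 XOR 101001 = 000101
  pos 7: 101000 XOR 101001 = 000001
Remainder (last 5 bits) = 00001. This is the CRC / FCS.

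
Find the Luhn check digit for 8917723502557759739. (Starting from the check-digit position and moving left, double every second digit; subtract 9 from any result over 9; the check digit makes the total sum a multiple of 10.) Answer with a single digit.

Partial digits right→left: 9 3 7 9 5 7 7 5 5 2 0 5 3 2 7 7 1 9 8
Double every second digit counting from the check-digit position (so the 1st, 3rd, 5th, ... of the partial from the right).
  doubled (with −9 where >9): 9 5 1 5 1 0 6 5 2 7 → sum 41
  kept as-is: 3 9 7 5 2 5 2 7 9 → sum 49
Total = 41 + 49 = 90.
Check digit = (10 − (90 mod 10)) mod 10 = 0.

0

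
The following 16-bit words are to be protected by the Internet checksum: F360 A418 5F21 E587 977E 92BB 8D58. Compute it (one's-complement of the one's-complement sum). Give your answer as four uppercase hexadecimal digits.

One's-complement addition (fold any carry out of bit 15 back into bit 0):
  0xF360 + 0xA418 = 0x19778 → wrap carry → 0x9779
  0x9779 + 0x5F21 = 0x0F69A
  0xF69A + 0xE587 = 0x1DC21 → wrap carry → 0xDC22
  0xDC22 + 0x977E = 0x173A0 → wrap carry → 0x73A1
  0x73A1 + 0x92BB = 0x1065C → wrap carry → 0x065D
  0x065D + 0x8D58 = 0x093B5
One's-complement sum = 0x93B5.
Checksum = ~0x93B5 & 0xFFFF = 0x6C4A.

6C4A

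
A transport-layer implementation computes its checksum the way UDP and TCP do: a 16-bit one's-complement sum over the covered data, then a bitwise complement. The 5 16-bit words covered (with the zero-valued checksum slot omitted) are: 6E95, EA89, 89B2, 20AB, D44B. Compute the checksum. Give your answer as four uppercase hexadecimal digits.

One's-complement addition (fold any carry out of bit 15 back into bit 0):
  0x6E95 + 0xEA89 = 0x1591E → wrap carry → 0x591F
  0x591F + 0x89B2 = 0x0E2D1
  0xE2D1 + 0x20AB = 0x1037C → wrap carry → 0x037D
  0x037D + 0xD44B = 0x0D7C8
One's-complement sum = 0xD7C8.
Checksum = ~0xD7C8 & 0xFFFF = 0x2837.

2837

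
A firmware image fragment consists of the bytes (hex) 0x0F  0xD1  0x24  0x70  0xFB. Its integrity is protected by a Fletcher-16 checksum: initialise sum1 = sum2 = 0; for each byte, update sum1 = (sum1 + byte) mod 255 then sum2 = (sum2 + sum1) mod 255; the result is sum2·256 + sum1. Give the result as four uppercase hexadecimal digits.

DB71

Running sums (mod 255):
  after byte 0 (0x0F): sum1=15, sum2=15
  after byte 1 (0xD1): sum1=224, sum2=239
  after byte 2 (0x24): sum1=5, sum2=244
  after byte 3 (0x70): sum1=117, sum2=106
  after byte 4 (0xFB): sum1=113, sum2=219
Checksum = sum2·256 + sum1 = 219·256 + 113 = 56177 = 0xDB71.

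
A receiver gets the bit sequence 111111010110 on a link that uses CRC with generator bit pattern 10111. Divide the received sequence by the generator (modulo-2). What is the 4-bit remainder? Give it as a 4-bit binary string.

0010

Modulo-2 division of 111111010110 by 10111:
  pos 0: 11111 XOR 10111 = 01000
  pos 1: 10001 XOR 10111 = 00110
  pos 3: 11001 XOR 10111 = 01110
  pos 4: 11100 XOR 10111 = 01011
  pos 5: 10111 XOR 10111 = 00000
Remainder = 0010 (nonzero — an error is detected).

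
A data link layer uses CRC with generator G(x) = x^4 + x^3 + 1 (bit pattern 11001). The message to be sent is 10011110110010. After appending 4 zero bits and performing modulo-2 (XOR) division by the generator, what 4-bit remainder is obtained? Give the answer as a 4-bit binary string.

0000

Append 4 zeros: 100111101100100000. Divide by 11001 (XOR where the leading bit is 1):
  pos 0: 10011 XOR 11001 = 01010
  pos 1: 10101 XOR 11001 = 01100
  pos 2: 11001 XOR 11001 = 00000
  pos 8: 11001 XOR 11001 = 00000
Remainder (last 4 bits) = 0000. This is the CRC / FCS.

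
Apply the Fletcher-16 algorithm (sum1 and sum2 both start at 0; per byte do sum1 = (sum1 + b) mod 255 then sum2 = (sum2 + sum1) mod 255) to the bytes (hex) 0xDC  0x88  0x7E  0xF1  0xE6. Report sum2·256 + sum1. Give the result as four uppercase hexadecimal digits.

Running sums (mod 255):
  after byte 0 (0xDC): sum1=220, sum2=220
  after byte 1 (0x88): sum1=101, sum2=66
  after byte 2 (0x7E): sum1=227, sum2=38
  after byte 3 (0xF1): sum1=213, sum2=251
  after byte 4 (0xE6): sum1=188, sum2=184
Checksum = sum2·256 + sum1 = 184·256 + 188 = 47292 = 0xB8BC.

B8BC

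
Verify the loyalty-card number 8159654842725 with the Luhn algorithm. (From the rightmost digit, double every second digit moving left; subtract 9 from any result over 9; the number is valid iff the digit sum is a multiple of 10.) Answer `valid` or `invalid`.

invalid

From the right, keep odd positions and double even positions (subtract 9 from any doubled value over 9):
  doubled (positions 2,4,...): 4 4 7 1 9 2 → sum 27
  kept (positions 1,3,...): 5 7 4 4 6 5 8 → sum 39
Total = 66.
66 mod 10 = 6, so the number is invalid.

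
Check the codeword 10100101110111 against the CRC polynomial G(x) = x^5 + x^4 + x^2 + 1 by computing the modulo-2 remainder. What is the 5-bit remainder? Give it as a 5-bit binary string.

01000

Modulo-2 division of 10100101110111 by 110101:
  pos 0: 101001 XOR 110101 = 011100
  pos 1: 111000 XOR 110101 = 001101
  pos 3: 110111 XOR 110101 = 000010
  pos 7: 101011 XOR 110101 = 011110
  pos 8: 111101 XOR 110101 = 001000
Remainder = 01000 (nonzero — an error is detected).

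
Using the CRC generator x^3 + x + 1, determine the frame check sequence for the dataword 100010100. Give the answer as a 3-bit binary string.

000

Append 3 zeros: 100010100000. Divide by 1011 (XOR where the leading bit is 1):
  pos 0: 1000 XOR 1011 = 0011
  pos 2: 1110 XOR 1011 = 0101
  pos 3: 1011 XOR 1011 = 0000
Remainder (last 3 bits) = 000. This is the CRC / FCS.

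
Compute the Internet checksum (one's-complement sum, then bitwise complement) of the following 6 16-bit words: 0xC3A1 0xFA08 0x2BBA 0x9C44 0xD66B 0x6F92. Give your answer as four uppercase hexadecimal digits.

One's-complement addition (fold any carry out of bit 15 back into bit 0):
  0xC3A1 + 0xFA08 = 0x1BDA9 → wrap carry → 0xBDAA
  0xBDAA + 0x2BBA = 0x0E964
  0xE964 + 0x9C44 = 0x185A8 → wrap carry → 0x85A9
  0x85A9 + 0xD66B = 0x15C14 → wrap carry → 0x5C15
  0x5C15 + 0x6F92 = 0x0CBA7
One's-complement sum = 0xCBA7.
Checksum = ~0xCBA7 & 0xFFFF = 0x3458.

3458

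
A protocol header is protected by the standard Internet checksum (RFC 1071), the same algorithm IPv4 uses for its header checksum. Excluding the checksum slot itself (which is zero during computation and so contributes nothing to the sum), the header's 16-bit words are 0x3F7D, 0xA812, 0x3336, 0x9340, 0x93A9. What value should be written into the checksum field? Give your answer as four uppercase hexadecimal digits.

BE4F

One's-complement addition (fold any carry out of bit 15 back into bit 0):
  0x3F7D + 0xA812 = 0x0E78F
  0xE78F + 0x3336 = 0x11AC5 → wrap carry → 0x1AC6
  0x1AC6 + 0x9340 = 0x0AE06
  0xAE06 + 0x93A9 = 0x141AF → wrap carry → 0x41B0
One's-complement sum = 0x41B0.
Checksum = ~0x41B0 & 0xFFFF = 0xBE4F.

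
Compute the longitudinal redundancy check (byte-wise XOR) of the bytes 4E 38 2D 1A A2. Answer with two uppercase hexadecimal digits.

E3

XOR the bytes together:
  start with 0x4E
  0x4E ⊕ 0x38 = 0x76
  0x76 ⊕ 0x2D = 0x5B
  0x5B ⊕ 0x1A = 0x41
  0x41 ⊕ 0xA2 = 0xE3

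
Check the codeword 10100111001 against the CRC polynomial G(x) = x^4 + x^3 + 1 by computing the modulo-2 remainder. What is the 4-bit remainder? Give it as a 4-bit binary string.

1111

Modulo-2 division of 10100111001 by 11001:
  pos 0: 10100 XOR 11001 = 01101
  pos 1: 11011 XOR 11001 = 00010
  pos 4: 10110 XOR 11001 = 01111
  pos 5: 11110 XOR 11001 = 00111
Remainder = 1111 (nonzero — an error is detected).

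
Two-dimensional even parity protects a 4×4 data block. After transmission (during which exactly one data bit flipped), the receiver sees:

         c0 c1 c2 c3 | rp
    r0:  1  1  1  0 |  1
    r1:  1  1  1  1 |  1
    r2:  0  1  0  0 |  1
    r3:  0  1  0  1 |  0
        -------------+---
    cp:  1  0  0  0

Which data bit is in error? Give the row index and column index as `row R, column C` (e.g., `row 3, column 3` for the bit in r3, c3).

Recompute each row's even parity and compare to rp:
  r0: data parity 1, sent rp 1 → ok
  r1: data parity 0, sent rp 1 → mismatch
  r2: data parity 1, sent rp 1 → ok
  r3: data parity 0, sent rp 0 → ok
Recompute each column's even parity and compare to cp:
  c0: data parity 0, sent cp 1 → mismatch
  c1: data parity 0, sent cp 0 → ok
  c2: data parity 0, sent cp 0 → ok
  c3: data parity 0, sent cp 0 → ok
Exactly one row (r1) and one column (c0) fail → the flipped bit is at their intersection.

row 1, column 0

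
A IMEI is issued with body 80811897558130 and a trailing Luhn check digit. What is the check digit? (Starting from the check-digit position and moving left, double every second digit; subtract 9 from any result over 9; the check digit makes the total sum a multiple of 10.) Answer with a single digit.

Partial digits right→left: 0 3 1 8 5 5 7 9 8 1 1 8 0 8
Double every second digit counting from the check-digit position (so the 1st, 3rd, 5th, ... of the partial from the right).
  doubled (with −9 where >9): 0 2 1 5 7 2 0 → sum 17
  kept as-is: 3 8 5 9 1 8 8 → sum 42
Total = 17 + 42 = 59.
Check digit = (10 − (59 mod 10)) mod 10 = 1.

1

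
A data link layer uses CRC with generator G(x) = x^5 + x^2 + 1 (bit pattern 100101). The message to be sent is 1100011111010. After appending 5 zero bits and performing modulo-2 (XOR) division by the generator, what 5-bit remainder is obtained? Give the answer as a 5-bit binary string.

Append 5 zeros: 110001111101000000. Divide by 100101 (XOR where the leading bit is 1):
  pos 0: 110001 XOR 100101 = 010100
  pos 1: 101001 XOR 100101 = 001100
  pos 3: 110011 XOR 100101 = 010110
  pos 4: 101101 XOR 100101 = 001000
  pos 6: 100001 XOR 100101 = 000100
  pos 9: 100000 XOR 100101 = 000101
  pos 12: 101000 XOR 100101 = 001101
Remainder (last 5 bits) = 01101. This is the CRC / FCS.

01101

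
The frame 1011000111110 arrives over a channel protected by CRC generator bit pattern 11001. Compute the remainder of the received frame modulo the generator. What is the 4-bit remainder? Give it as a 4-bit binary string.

Modulo-2 division of 1011000111110 by 11001:
  pos 0: 10110 XOR 11001 = 01111
  pos 1: 11110 XOR 11001 = 00111
  pos 3: 11101 XOR 11001 = 00100
  pos 5: 10011 XOR 11001 = 01010
  pos 6: 10101 XOR 11001 = 01100
  pos 7: 11001 XOR 11001 = 00000
Remainder = 0000 (zero — the frame passes the CRC check).

0000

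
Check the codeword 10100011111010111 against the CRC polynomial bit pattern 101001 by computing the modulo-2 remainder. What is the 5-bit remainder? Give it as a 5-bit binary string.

10011

Modulo-2 division of 10100011111010111 by 101001:
  pos 0: 101000 XOR 101001 = 000001
  pos 5: 111111 XOR 101001 = 010110
  pos 6: 101100 XOR 101001 = 000101
  pos 9: 101101 XOR 101001 = 000100
Remainder = 10011 (nonzero — an error is detected).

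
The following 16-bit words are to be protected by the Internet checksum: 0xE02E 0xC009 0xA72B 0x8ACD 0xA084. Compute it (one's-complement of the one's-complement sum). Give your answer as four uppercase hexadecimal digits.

One's-complement addition (fold any carry out of bit 15 back into bit 0):
  0xE02E + 0xC009 = 0x1A037 → wrap carry → 0xA038
  0xA038 + 0xA72B = 0x14763 → wrap carry → 0x4764
  0x4764 + 0x8ACD = 0x0D231
  0xD231 + 0xA084 = 0x172B5 → wrap carry → 0x72B6
One's-complement sum = 0x72B6.
Checksum = ~0x72B6 & 0xFFFF = 0x8D49.

8D49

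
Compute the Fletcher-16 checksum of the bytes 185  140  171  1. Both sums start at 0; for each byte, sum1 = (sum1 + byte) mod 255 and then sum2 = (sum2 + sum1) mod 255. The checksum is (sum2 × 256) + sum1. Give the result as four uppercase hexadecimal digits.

E4F2

Running sums (mod 255):
  after byte 0 (185): sum1=185, sum2=185
  after byte 1 (140): sum1=70, sum2=0
  after byte 2 (171): sum1=241, sum2=241
  after byte 3 (1): sum1=242, sum2=228
Checksum = sum2·256 + sum1 = 228·256 + 242 = 58610 = 0xE4F2.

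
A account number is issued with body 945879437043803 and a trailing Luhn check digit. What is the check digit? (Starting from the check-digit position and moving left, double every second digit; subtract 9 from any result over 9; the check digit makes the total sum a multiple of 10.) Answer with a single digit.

4

Partial digits right→left: 3 0 8 3 4 0 7 3 4 9 7 8 5 4 9
Double every second digit counting from the check-digit position (so the 1st, 3rd, 5th, ... of the partial from the right).
  doubled (with −9 where >9): 6 7 8 5 8 5 1 9 → sum 49
  kept as-is: 0 3 0 3 9 8 4 → sum 27
Total = 49 + 27 = 76.
Check digit = (10 − (76 mod 10)) mod 10 = 4.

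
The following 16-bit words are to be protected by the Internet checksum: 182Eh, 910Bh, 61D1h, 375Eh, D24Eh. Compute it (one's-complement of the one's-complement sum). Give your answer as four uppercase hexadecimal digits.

One's-complement addition (fold any carry out of bit 15 back into bit 0):
  0x182E + 0x910B = 0x0A939
  0xA939 + 0x61D1 = 0x10B0A → wrap carry → 0x0B0B
  0x0B0B + 0x375E = 0x04269
  0x4269 + 0xD24E = 0x114B7 → wrap carry → 0x14B8
One's-complement sum = 0x14B8.
Checksum = ~0x14B8 & 0xFFFF = 0xEB47.

EB47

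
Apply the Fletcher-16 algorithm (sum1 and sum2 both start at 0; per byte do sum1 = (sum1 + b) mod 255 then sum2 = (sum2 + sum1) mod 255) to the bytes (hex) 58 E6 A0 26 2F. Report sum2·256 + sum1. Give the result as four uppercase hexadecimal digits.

B235

Running sums (mod 255):
  after byte 0 (58): sum1=88, sum2=88
  after byte 1 (E6): sum1=63, sum2=151
  after byte 2 (A0): sum1=223, sum2=119
  after byte 3 (26): sum1=6, sum2=125
  after byte 4 (2F): sum1=53, sum2=178
Checksum = sum2·256 + sum1 = 178·256 + 53 = 45621 = 0xB235.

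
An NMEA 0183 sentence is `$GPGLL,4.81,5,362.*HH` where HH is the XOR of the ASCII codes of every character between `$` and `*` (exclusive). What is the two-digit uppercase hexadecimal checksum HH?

43

XOR the ASCII codes of the payload characters:
  'G' = 0x47 → acc = 0x47
  'P' = 0x50 → acc = 0x17
  'G' = 0x47 → acc = 0x50
  'L' = 0x4C → acc = 0x1C
  'L' = 0x4C → acc = 0x50
  ',' = 0x2C → acc = 0x7C
  '4' = 0x34 → acc = 0x48
  '.' = 0x2E → acc = 0x66
  '8' = 0x38 → acc = 0x5E
  '1' = 0x31 → acc = 0x6F
  ',' = 0x2C → acc = 0x43
  '5' = 0x35 → acc = 0x76
  ',' = 0x2C → acc = 0x5A
  '3' = 0x33 → acc = 0x69
  '6' = 0x36 → acc = 0x5F
  '2' = 0x32 → acc = 0x6D
  '.' = 0x2E → acc = 0x43
Checksum = 0x43.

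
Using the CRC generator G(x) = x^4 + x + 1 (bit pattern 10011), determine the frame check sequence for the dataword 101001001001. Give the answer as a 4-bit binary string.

0011

Append 4 zeros: 1010010010010000. Divide by 10011 (XOR where the leading bit is 1):
  pos 0: 10100 XOR 10011 = 00111
  pos 2: 11110 XOR 10011 = 01101
  pos 3: 11010 XOR 10011 = 01001
  pos 4: 10011 XOR 10011 = 00000
  pos 11: 10000 XOR 10011 = 00011
Remainder (last 4 bits) = 0011. This is the CRC / FCS.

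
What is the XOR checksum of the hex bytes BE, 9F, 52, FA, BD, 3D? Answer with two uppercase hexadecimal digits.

XOR the bytes together:
  start with 0xBE
  0xBE ⊕ 0x9F = 0x21
  0x21 ⊕ 0x52 = 0x73
  0x73 ⊕ 0xFA = 0x89
  0x89 ⊕ 0xBD = 0x34
  0x34 ⊕ 0x3D = 0x09

09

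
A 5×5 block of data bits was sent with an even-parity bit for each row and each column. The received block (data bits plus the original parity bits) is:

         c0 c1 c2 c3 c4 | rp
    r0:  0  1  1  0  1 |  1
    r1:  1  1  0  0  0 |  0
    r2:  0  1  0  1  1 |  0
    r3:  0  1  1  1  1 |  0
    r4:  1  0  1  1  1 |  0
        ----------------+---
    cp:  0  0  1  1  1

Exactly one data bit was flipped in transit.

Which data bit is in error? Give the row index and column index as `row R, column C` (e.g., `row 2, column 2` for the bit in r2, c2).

Recompute each row's even parity and compare to rp:
  r0: data parity 1, sent rp 1 → ok
  r1: data parity 0, sent rp 0 → ok
  r2: data parity 1, sent rp 0 → mismatch
  r3: data parity 0, sent rp 0 → ok
  r4: data parity 0, sent rp 0 → ok
Recompute each column's even parity and compare to cp:
  c0: data parity 0, sent cp 0 → ok
  c1: data parity 0, sent cp 0 → ok
  c2: data parity 1, sent cp 1 → ok
  c3: data parity 1, sent cp 1 → ok
  c4: data parity 0, sent cp 1 → mismatch
Exactly one row (r2) and one column (c4) fail → the flipped bit is at their intersection.

row 2, column 4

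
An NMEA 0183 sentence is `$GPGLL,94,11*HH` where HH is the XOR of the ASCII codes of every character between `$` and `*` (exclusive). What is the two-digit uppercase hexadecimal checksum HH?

5D

XOR the ASCII codes of the payload characters:
  'G' = 0x47 → acc = 0x47
  'P' = 0x50 → acc = 0x17
  'G' = 0x47 → acc = 0x50
  'L' = 0x4C → acc = 0x1C
  'L' = 0x4C → acc = 0x50
  ',' = 0x2C → acc = 0x7C
  '9' = 0x39 → acc = 0x45
  '4' = 0x34 → acc = 0x71
  ',' = 0x2C → acc = 0x5D
  '1' = 0x31 → acc = 0x6C
  '1' = 0x31 → acc = 0x5D
Checksum = 0x5D.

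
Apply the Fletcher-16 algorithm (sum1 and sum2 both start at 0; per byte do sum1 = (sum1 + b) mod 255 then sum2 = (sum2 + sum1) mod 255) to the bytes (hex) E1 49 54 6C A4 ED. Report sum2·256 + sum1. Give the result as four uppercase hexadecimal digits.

877E

Running sums (mod 255):
  after byte 0 (E1): sum1=225, sum2=225
  after byte 1 (49): sum1=43, sum2=13
  after byte 2 (54): sum1=127, sum2=140
  after byte 3 (6C): sum1=235, sum2=120
  after byte 4 (A4): sum1=144, sum2=9
  after byte 5 (ED): sum1=126, sum2=135
Checksum = sum2·256 + sum1 = 135·256 + 126 = 34686 = 0x877E.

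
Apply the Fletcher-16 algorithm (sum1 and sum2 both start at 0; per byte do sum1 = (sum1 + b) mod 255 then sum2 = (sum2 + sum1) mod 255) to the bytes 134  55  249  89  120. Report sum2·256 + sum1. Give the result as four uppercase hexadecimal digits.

9689

Running sums (mod 255):
  after byte 0 (134): sum1=134, sum2=134
  after byte 1 (55): sum1=189, sum2=68
  after byte 2 (249): sum1=183, sum2=251
  after byte 3 (89): sum1=17, sum2=13
  after byte 4 (120): sum1=137, sum2=150
Checksum = sum2·256 + sum1 = 150·256 + 137 = 38537 = 0x9689.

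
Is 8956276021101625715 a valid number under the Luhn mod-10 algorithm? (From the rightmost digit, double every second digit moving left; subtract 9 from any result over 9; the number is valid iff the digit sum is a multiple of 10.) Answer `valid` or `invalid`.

invalid

From the right, keep odd positions and double even positions (subtract 9 from any doubled value over 9):
  doubled (positions 2,4,...): 2 1 3 0 2 0 5 3 9 → sum 25
  kept (positions 1,3,...): 5 7 2 1 1 2 6 2 5 8 → sum 39
Total = 64.
64 mod 10 = 4, so the number is invalid.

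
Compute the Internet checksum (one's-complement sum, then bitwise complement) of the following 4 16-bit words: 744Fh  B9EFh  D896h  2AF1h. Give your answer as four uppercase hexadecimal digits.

CE38

One's-complement addition (fold any carry out of bit 15 back into bit 0):
  0x744F + 0xB9EF = 0x12E3E → wrap carry → 0x2E3F
  0x2E3F + 0xD896 = 0x106D5 → wrap carry → 0x06D6
  0x06D6 + 0x2AF1 = 0x031C7
One's-complement sum = 0x31C7.
Checksum = ~0x31C7 & 0xFFFF = 0xCE38.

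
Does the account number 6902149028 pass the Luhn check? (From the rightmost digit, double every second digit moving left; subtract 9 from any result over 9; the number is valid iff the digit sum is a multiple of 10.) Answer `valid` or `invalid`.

From the right, keep odd positions and double even positions (subtract 9 from any doubled value over 9):
  doubled (positions 2,4,...): 4 9 2 0 3 → sum 18
  kept (positions 1,3,...): 8 0 4 2 9 → sum 23
Total = 41.
41 mod 10 = 1, so the number is invalid.

invalid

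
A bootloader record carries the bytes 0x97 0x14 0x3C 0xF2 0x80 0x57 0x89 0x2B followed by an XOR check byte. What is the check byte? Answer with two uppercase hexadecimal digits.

XOR the bytes together:
  start with 0x97
  0x97 ⊕ 0x14 = 0x83
  0x83 ⊕ 0x3C = 0xBF
  0xBF ⊕ 0xF2 = 0x4D
  0x4D ⊕ 0x80 = 0xCD
  0xCD ⊕ 0x57 = 0x9A
  0x9A ⊕ 0x89 = 0x13
  0x13 ⊕ 0x2B = 0x38

38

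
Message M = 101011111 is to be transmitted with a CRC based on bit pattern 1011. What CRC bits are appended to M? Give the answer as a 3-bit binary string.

100

Append 3 zeros: 101011111000. Divide by 1011 (XOR where the leading bit is 1):
  pos 0: 1010 XOR 1011 = 0001
  pos 3: 1111 XOR 1011 = 0100
  pos 4: 1001 XOR 1011 = 0010
  pos 6: 1010 XOR 1011 = 0001
Remainder (last 3 bits) = 100. This is the CRC / FCS.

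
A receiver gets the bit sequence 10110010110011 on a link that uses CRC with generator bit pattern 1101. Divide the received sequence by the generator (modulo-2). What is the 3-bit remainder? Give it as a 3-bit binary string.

Modulo-2 division of 10110010110011 by 1101:
  pos 0: 1011 XOR 1101 = 0110
  pos 1: 1100 XOR 1101 = 0001
  pos 4: 1010 XOR 1101 = 0111
  pos 5: 1111 XOR 1101 = 0010
  pos 7: 1010 XOR 1101 = 0111
  pos 8: 1110 XOR 1101 = 0011
  pos 10: 1111 XOR 1101 = 0010
Remainder = 010 (nonzero — an error is detected).

010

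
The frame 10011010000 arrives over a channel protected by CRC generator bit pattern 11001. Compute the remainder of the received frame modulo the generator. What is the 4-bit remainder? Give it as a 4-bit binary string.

Modulo-2 division of 10011010000 by 11001:
  pos 0: 10011 XOR 11001 = 01010
  pos 1: 10100 XOR 11001 = 01101
  pos 2: 11011 XOR 11001 = 00010
  pos 5: 10000 XOR 11001 = 01001
  pos 6: 10010 XOR 11001 = 01011
Remainder = 1011 (nonzero — an error is detected).

1011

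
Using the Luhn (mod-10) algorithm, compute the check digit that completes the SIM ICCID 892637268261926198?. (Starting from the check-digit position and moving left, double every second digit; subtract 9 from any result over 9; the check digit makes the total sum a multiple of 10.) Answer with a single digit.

8

Partial digits right→left: 8 9 1 6 2 9 1 6 2 8 6 2 7 3 6 2 9 8
Double every second digit counting from the check-digit position (so the 1st, 3rd, 5th, ... of the partial from the right).
  doubled (with −9 where >9): 7 2 4 2 4 3 5 3 9 → sum 39
  kept as-is: 9 6 9 6 8 2 3 2 8 → sum 53
Total = 39 + 53 = 92.
Check digit = (10 − (92 mod 10)) mod 10 = 8.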